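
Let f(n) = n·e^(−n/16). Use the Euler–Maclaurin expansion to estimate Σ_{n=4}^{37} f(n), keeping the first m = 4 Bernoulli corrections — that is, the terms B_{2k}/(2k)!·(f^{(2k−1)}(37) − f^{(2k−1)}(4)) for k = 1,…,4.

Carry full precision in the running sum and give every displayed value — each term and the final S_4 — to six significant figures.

S_4 ≈ 168.583

The integral term ∫_4^37 x·e^(−x/16) dx = 165.253.
Boundary: ½(f(4) + f(37)) = ½(3.11520 + 3.66350) = 3.38935.
So far: 168.642.
Order-1 term: 1/12 · (-0.129955 − 0.584101) = -0.0595046.
Partial sum through k=1: 168.583.
Order-2 term: −1/720 · (0.000265905 − 0.00836602) = 1.12502e-05.
Partial sum through k=2: 168.583.
Order-3 term: 1/30240 · (4.06034e-06 − 5.64469e-05) = -1.73236e-09.
Partial sum through k=3: 168.583.
Order-4 term: −1/1209600 · (2.76640e-08 − 3.13336e-07) = 2.36171e-13.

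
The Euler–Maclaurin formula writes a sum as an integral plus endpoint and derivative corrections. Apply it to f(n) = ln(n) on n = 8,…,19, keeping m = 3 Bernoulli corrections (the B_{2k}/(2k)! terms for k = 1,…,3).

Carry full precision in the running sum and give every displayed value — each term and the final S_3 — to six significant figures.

∫_8^19 ln(x) dx evaluates to 28.3088.
½[f(8) + f(19)] = ½[2.07944 + 2.94444] = 2.51194.
Integral + boundary = 30.8207.
Correction k=1: B_{2}/2! · (f^{(1)}(19) − f^{(1)}(8)) = 1/12 · (0.0526316 − 0.125000) = -0.00603070.
Partial sum through k=1: 30.8147.
Correction k=2: B_{4}/4! · (f^{(3)}(19) − f^{(3)}(8)) = −1/720 · (0.000291588 − 0.00390625) = 5.02036e-06.
Partial sum through k=2: 30.8147.
Correction k=3: B_{6}/6! · (f^{(5)}(19) − f^{(5)}(8)) = 1/30240 · (9.69267e-06 − 0.000732422) = -2.38998e-08.

S_3 ≈ 30.8147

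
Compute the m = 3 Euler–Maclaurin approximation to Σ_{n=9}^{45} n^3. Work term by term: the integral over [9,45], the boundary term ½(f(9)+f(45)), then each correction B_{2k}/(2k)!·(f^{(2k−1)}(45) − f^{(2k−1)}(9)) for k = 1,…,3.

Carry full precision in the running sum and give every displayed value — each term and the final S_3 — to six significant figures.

Integral: ∫_9^45 x^3 dx = 1.02352e+06.
Endpoint term: (f(9) + f(45))/2 = (729.000 + 91125.0)/2 = 45927.0.
Running total after boundary: 1.06944e+06.
Correction k=1: B_{2}/2! · (f^{(1)}(45) − f^{(1)}(9)) = 1/12 · (6075.00 − 243.000) = 486.000.
Running total after k=1: 1.06993e+06.
Correction k=2: B_{4}/4! · (f^{(3)}(45) − f^{(3)}(9)) = −1/720 · (6.00000 − 6.00000) = 0.00000.
Running total after k=2: 1.06993e+06.
Correction k=3: B_{6}/6! · (f^{(5)}(45) − f^{(5)}(9)) = 1/30240 · (0.00000 − 0.00000) = 0.00000.

S_3 ≈ 1.06993e+06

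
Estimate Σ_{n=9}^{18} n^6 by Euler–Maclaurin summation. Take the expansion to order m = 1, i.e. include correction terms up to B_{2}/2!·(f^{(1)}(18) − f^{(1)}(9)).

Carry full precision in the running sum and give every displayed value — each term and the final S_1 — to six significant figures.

S_1 ≈ 1.04964e+08

Integral: ∫_9^18 x^6 dx = 8.67767e+07.
½[f(9) + f(18)] = ½[531441 + 3.40122e+07] = 1.72718e+07.
So far: 1.04049e+08.
Correction k=1: B_{2}/2! · (f^{(1)}(18) − f^{(1)}(9)) = 1/12 · (1.13374e+07 − 354294) = 915260.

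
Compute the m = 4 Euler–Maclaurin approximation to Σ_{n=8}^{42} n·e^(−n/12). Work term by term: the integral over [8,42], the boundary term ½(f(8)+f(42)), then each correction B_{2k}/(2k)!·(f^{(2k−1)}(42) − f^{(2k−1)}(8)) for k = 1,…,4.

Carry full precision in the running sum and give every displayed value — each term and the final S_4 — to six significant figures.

Integral: ∫_8^42 x·e^(−x/12) dx = 103.652.
Boundary: ½(f(8) + f(42)) = ½(4.10734 + 1.26829) = 2.68781.
Integral + boundary = 106.340.
Correction k=1: B_{2}/2! · (f^{(1)}(42) − f^{(1)}(8)) = 1/12 · (-0.0754935 − 0.171139) = -0.0205527.
Running total after k=1: 106.319.
Correction k=2: B_{4}/4! · (f^{(3)}(42) − f^{(3)}(8)) = −1/720 · (-0.000104852 − 0.00831926) = 1.17002e-05.
Running total after k=2: 106.319.
Correction k=3: B_{6}/6! · (f^{(5)}(42) − f^{(5)}(8)) = 1/30240 · (2.18442e-06 − 0.000107292) = -3.47578e-09.
Running total after k=3: 106.319.
Correction k=4: B_{8}/8! · (f^{(7)}(42) − f^{(7)}(8)) = −1/1209600 · (3.53956e-08 − 1.08897e-06) = 8.71009e-13.

S_4 ≈ 106.319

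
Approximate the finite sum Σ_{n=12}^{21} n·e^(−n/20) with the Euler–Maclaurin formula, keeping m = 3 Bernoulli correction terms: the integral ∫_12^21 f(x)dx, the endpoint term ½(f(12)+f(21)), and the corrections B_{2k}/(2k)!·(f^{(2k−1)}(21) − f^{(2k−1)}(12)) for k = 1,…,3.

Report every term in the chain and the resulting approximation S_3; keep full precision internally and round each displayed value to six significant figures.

∫_12^21 x·e^(−x/20) dx evaluates to 64.2905.
½[f(12) + f(21)] = ½[6.58574 + 7.34869] = 6.96722.
So far: 71.2577.
Correction k=1: B_{2}/2! · (f^{(1)}(21) − f^{(1)}(12)) = 1/12 · (-0.0174969 − 0.219525) = -0.0197518.
After k=1: 71.2380.
Correction k=2: B_{4}/4! · (f^{(3)}(21) − f^{(3)}(12)) = −1/720 · (0.00170595 − 0.00329287) = 2.20406e-06.
After k=2: 71.2380.
Correction k=3: B_{6}/6! · (f^{(5)}(21) − f^{(5)}(12)) = 1/30240 · (8.63909e-06 − 1.50923e-05) = -2.13401e-10.

S_3 ≈ 71.2380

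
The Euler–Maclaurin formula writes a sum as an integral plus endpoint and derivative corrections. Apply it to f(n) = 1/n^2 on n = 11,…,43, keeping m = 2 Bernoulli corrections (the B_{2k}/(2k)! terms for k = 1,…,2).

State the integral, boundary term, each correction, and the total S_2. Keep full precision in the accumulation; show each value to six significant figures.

S_2 ≈ 0.0721788

Integral: ∫_11^43 1/x^2 dx = 0.0676533.
Endpoint term: (f(11) + f(43))/2 = (0.00826446 + 0.000540833)/2 = 0.00440265.
Integral + boundary = 0.0720559.
Order-1 term: 1/12 · (-2.51550e-05 − (-0.00150263)) = 0.000123123.
Partial sum through k=1: 0.0721790.
Order-2 term: −1/720 · (-1.63256e-07 − (-0.000149021)) = -2.06747e-07.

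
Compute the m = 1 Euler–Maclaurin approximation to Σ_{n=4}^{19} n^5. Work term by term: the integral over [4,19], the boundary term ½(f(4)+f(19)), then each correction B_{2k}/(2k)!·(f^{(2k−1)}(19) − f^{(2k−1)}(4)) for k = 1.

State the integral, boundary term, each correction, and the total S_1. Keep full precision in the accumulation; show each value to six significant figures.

S_1 ≈ 9.13305e+06

The integral term ∫_4^19 x^5 dx = 7.84030e+06.
Endpoint term: (f(4) + f(19))/2 = (1024.00 + 2.47610e+06)/2 = 1.23856e+06.
So far: 9.07886e+06.
Correction k=1: B_{2}/2! · (f^{(1)}(19) − f^{(1)}(4)) = 1/12 · (651605 − 1280.00) = 54193.8.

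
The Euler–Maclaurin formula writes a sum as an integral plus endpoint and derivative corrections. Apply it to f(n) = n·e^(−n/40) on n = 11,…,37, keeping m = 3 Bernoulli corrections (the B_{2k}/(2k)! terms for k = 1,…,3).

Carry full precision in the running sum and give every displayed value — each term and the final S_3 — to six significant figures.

S_3 ≈ 339.680

Integral: ∫_11^37 x·e^(−x/40) dx = 328.210.
½[f(11) + f(37)] = ½[8.35529 + 14.6717] = 11.5135.
Integral + boundary = 339.724.
Order-1 term: 1/12 · (0.0297399 − 0.550690) = -0.0434125.
Partial sum through k=1: 339.680.
Order-2 term: −1/720 · (0.000514252 − 0.00129365) = 1.08249e-06.
Partial sum through k=2: 339.680.
Order-3 term: 1/30240 · (6.31197e-07 − 1.40194e-06) = -2.54877e-11.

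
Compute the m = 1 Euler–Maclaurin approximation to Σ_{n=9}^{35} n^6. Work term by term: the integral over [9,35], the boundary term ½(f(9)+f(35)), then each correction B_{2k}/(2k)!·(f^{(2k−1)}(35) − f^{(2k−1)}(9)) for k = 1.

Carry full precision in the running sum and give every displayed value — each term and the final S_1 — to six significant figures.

∫_9^35 x^6 dx evaluates to 9.19064e+09.
Endpoint term: (f(9) + f(35))/2 = (531441 + 1.83827e+09)/2 = 9.19399e+08.
So far: 1.01100e+10.
k=1: B_{2}/(2)! × [f^{(1)}(35) − f^{(1)}(9)] = 1/12 × (3.15131e+08 − 354294) = 2.62314e+07.

S_1 ≈ 1.01363e+10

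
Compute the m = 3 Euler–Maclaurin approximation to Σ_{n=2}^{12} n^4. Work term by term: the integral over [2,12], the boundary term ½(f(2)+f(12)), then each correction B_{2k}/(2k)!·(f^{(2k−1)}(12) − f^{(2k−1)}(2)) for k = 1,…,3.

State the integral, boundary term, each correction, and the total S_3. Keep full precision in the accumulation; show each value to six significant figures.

∫_2^12 x^4 dx evaluates to 49760.0.
Boundary: ½(f(2) + f(12)) = ½(16.0000 + 20736.0) = 10376.0.
So far: 60136.0.
k=1: B_{2}/(2)! × [f^{(1)}(12) − f^{(1)}(2)] = 1/12 × (6912.00 − 32.0000) = 573.333.
After k=1: 60709.3.
k=2: B_{4}/(4)! × [f^{(3)}(12) − f^{(3)}(2)] = −1/720 × (288.000 − 48.0000) = -0.333333.
After k=2: 60709.0.
k=3: B_{6}/(6)! × [f^{(5)}(12) − f^{(5)}(2)] = 1/30240 × (0.00000 − 0.00000) = 0.00000.

S_3 ≈ 60709.0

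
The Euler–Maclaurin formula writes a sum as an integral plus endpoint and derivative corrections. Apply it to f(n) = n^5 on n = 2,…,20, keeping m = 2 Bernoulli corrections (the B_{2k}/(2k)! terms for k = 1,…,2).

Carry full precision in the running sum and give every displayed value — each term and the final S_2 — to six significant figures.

Integral: ∫_2^20 x^5 dx = 1.06667e+07.
½[f(2) + f(20)] = ½[32.0000 + 3.20000e+06] = 1.60002e+06.
Running total after boundary: 1.22667e+07.
k=1: B_{2}/(2)! × [f^{(1)}(20) − f^{(1)}(2)] = 1/12 × (800000 − 80.0000) = 66660.0.
Partial sum through k=1: 1.23333e+07.
k=2: B_{4}/(4)! × [f^{(3)}(20) − f^{(3)}(2)] = −1/720 × (24000.0 − 240.000) = -33.0000.

S_2 ≈ 1.23333e+07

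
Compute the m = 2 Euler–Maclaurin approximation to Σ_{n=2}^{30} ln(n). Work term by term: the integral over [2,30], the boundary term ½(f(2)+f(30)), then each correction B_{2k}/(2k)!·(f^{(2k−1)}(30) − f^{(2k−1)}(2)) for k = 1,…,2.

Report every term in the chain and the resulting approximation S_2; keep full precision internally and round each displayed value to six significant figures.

The integral term ∫_2^30 ln(x) dx = 72.6496.
½[f(2) + f(30)] = ½[0.693147 + 3.40120] = 2.04717.
Integral + boundary = 74.6968.
k=1: B_{2}/(2)! × [f^{(1)}(30) − f^{(1)}(2)] = 1/12 × (0.0333333 − 0.500000) = -0.0388889.
Partial sum through k=1: 74.6579.
k=2: B_{4}/(4)! × [f^{(3)}(30) − f^{(3)}(2)] = −1/720 × (7.40741e-05 − 0.250000) = 0.000347119.

S_2 ≈ 74.6583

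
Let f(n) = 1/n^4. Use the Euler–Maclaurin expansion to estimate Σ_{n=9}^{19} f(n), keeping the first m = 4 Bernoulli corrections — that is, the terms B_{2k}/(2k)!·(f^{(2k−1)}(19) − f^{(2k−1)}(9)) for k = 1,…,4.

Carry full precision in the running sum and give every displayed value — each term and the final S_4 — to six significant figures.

S_4 ≈ 0.000494170

∫_9^19 1/x^4 dx evaluates to 0.000408649.
Boundary: ½(f(9) + f(19)) = ½(0.000152416 + 7.67336e-06) = 8.00446e-05.
Running total after boundary: 0.000488694.
Order-1 term: 1/12 · (-1.61544e-06 − (-6.77404e-05)) = 5.51041e-06.
Running total after k=1: 0.000494204.
Order-2 term: −1/720 · (-1.34247e-07 − (-2.50890e-05)) = -3.46594e-08.
Running total after k=2: 0.000494170.
Order-3 term: 1/30240 · (-2.08251e-08 − (-1.73455e-05)) = 5.72906e-10.
Running total after k=3: 0.000494170.
Order-4 term: −1/1209600 · (-5.19185e-09 − (-1.92728e-05)) = -1.59289e-11.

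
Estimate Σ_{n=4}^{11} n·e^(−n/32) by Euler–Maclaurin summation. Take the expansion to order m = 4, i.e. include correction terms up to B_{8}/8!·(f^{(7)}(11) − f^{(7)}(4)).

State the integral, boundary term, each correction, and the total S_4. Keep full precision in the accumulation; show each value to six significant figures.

The integral term ∫_4^11 x·e^(−x/32) dx = 40.9063.
Boundary: ½(f(4) + f(11)) = ½(3.52999 + 7.80017) = 5.66508.
Running total after boundary: 46.5714.
Order-1 term: 1/12 · (0.465351 − 0.772185) = -0.0255695.
After k=1: 46.5458.
Order-2 term: −1/720 · (0.00183942 − 0.00247771) = 8.86522e-07.
After k=2: 46.5458.
Order-3 term: 1/30240 · (3.14882e-06 − 4.10287e-06) = -3.15494e-11.
After k=3: 46.5458.
Order-4 term: −1/1209600 · (4.39583e-09 − 5.65049e-09) = 1.03725e-15.

S_4 ≈ 46.5458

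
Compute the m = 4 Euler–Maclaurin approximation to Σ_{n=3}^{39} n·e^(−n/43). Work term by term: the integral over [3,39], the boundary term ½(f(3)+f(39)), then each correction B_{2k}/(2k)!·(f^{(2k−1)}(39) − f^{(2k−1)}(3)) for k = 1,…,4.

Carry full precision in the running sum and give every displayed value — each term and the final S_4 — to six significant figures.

S_4 ≈ 430.309

The integral term ∫_3^39 x·e^(−x/43) dx = 421.106.
Boundary: ½(f(3) + f(39)) = ½(2.79783 + 15.7460) = 9.27190.
Integral + boundary = 430.378.
k=1: B_{2}/(2)! × [f^{(1)}(39) − f^{(1)}(3)] = 1/12 × (0.0375575 − 0.867545) = -0.0691656.
After k=1: 430.309.
k=2: B_{4}/(4)! × [f^{(3)}(39) − f^{(3)}(3)] = −1/720 × (0.000457027 − 0.00147797) = 1.41798e-06.
After k=2: 430.309.
k=3: B_{6}/(6)! × [f^{(5)}(39) − f^{(5)}(3)] = 1/30240 × (4.83365e-07 − 1.34491e-06) = -2.84903e-11.
After k=3: 430.309.
k=4: B_{8}/(8)! × [f^{(7)}(39) − f^{(7)}(3)] = −1/1209600 × (3.89159e-10 − 1.02244e-09) = 5.23545e-16.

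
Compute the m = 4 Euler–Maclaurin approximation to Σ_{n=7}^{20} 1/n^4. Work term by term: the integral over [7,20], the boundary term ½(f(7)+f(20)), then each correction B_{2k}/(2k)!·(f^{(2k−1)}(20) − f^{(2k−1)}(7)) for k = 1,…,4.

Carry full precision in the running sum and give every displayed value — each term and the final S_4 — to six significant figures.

Integral: ∫_7^20 1/x^4 dx = 0.000930151.
Endpoint term: (f(7) + f(20))/2 = (0.000416493 + 6.25000e-06)/2 = 0.000211372.
Integral + boundary = 0.00114152.
k=1: B_{2}/(2)! × [f^{(1)}(20) − f^{(1)}(7)] = 1/12 × (-1.25000e-06 − (-0.000237996)) = 1.97288e-05.
Running total after k=1: 0.00116125.
k=2: B_{4}/(4)! × [f^{(3)}(20) − f^{(3)}(7)] = −1/720 × (-9.37500e-08 − (-0.000145712)) = -2.02247e-07.
Running total after k=2: 0.00116105.
k=3: B_{6}/(6)! × [f^{(5)}(20) − f^{(5)}(7)] = 1/30240 × (-1.31250e-08 − (-0.000166528)) = 5.50644e-09.
Running total after k=3: 0.00116105.
k=4: B_{8}/(8)! × [f^{(7)}(20) − f^{(7)}(7)] = −1/1209600 × (-2.95313e-09 − (-0.000305868)) = -2.52864e-10.

S_4 ≈ 0.00116105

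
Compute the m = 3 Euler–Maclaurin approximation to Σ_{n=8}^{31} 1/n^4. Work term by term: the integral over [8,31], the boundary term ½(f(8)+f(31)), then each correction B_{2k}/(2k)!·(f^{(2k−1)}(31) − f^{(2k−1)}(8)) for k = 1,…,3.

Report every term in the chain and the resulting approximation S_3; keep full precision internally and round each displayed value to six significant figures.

The integral term ∫_8^31 1/x^4 dx = 0.000639853.
½[f(8) + f(31)] = ½[0.000244141 + 1.08281e-06] = 0.000122612.
So far: 0.000762464.
Order-1 term: 1/12 · (-1.39718e-07 − (-0.000122070)) = 1.01609e-05.
Partial sum through k=1: 0.000772625.
Order-2 term: −1/720 · (-4.36164e-09 − (-5.72205e-05)) = -7.94668e-08.
Partial sum through k=2: 0.000772546.
Order-3 term: 1/30240 · (-2.54164e-10 − (-5.00679e-05)) = 1.65568e-09.

S_3 ≈ 0.000772547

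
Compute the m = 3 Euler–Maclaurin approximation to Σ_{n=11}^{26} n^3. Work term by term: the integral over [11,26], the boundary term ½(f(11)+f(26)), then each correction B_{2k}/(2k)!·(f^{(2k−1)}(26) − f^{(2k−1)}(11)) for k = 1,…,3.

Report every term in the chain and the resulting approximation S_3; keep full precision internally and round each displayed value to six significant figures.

S_3 ≈ 120176

Integral: ∫_11^26 x^3 dx = 110584.
Boundary: ½(f(11) + f(26)) = ½(1331.00 + 17576.0) = 9453.50.
So far: 120037.
Order-1 term: 1/12 · (2028.00 − 363.000) = 138.750.
Partial sum through k=1: 120176.
Order-2 term: −1/720 · (6.00000 − 6.00000) = 0.00000.
Partial sum through k=2: 120176.
Order-3 term: 1/30240 · (0.00000 − 0.00000) = 0.00000.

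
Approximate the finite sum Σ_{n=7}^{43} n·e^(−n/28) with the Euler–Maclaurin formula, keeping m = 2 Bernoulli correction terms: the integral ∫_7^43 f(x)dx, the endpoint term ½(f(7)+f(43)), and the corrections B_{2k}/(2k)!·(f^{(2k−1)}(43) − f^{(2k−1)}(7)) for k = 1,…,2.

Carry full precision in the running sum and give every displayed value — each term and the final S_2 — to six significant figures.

∫_7^43 x·e^(−x/28) dx evaluates to 335.205.
Endpoint term: (f(7) + f(43))/2 = (5.45161 + 9.25798)/2 = 7.35479.
Integral + boundary = 342.559.
Order-1 term: 1/12 · (-0.115340 − 0.584101) = -0.0582867.
After k=1: 342.501.
Order-2 term: −1/720 · (0.000402122 − 0.00273176) = 3.23561e-06.

S_2 ≈ 342.501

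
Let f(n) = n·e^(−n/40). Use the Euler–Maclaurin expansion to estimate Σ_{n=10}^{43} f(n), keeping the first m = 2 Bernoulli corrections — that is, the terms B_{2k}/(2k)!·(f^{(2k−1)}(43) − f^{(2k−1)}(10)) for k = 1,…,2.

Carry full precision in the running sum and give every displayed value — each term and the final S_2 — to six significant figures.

The integral term ∫_10^43 x·e^(−x/40) dx = 424.493.
½[f(10) + f(43)] = ½[7.78801 + 14.6758] = 11.2319.
Running total after boundary: 435.725.
Order-1 term: 1/12 · (-0.0255973 − 0.584101) = -0.0508082.
Partial sum through k=1: 435.674.
Order-2 term: −1/720 · (0.000410624 − 0.00133856) = 1.28881e-06.

S_2 ≈ 435.674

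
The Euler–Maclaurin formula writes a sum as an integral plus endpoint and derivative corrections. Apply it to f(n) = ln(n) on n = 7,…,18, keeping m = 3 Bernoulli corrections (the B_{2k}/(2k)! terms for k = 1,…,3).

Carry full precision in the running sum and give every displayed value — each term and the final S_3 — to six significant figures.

∫_7^18 ln(x) dx evaluates to 27.4053.
½[f(7) + f(18)] = ½[1.94591 + 2.89037] = 2.41814.
Running total after boundary: 29.8235.
Order-1 term: 1/12 · (0.0555556 − 0.142857) = -0.00727513.
After k=1: 29.8162.
Order-2 term: −1/720 · (0.000342936 − 0.00583090) = 7.62218e-06.
After k=2: 29.8162.
Order-3 term: 1/30240 · (1.27013e-05 − 0.00142798) = -4.68014e-08.

S_3 ≈ 29.8162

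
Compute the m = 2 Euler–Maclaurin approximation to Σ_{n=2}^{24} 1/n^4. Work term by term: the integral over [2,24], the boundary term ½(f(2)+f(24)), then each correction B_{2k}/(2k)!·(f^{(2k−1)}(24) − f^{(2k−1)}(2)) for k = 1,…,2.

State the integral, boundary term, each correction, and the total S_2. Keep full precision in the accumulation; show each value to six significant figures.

S_2 ≈ 0.0820086

The integral term ∫_2^24 1/x^4 dx = 0.0416426.
Boundary: ½(f(2) + f(24)) = ½(0.0625000 + 3.01408e-06) = 0.0312515.
Running total after boundary: 0.0728941.
Correction k=1: B_{2}/2! · (f^{(1)}(24) − f^{(1)}(2)) = 1/12 · (-5.02347e-07 − (-0.125000)) = 0.0104166.
Running total after k=1: 0.0833107.
Correction k=2: B_{4}/4! · (f^{(3)}(24) − f^{(3)}(2)) = −1/720 · (-2.61639e-08 − (-0.937500)) = -0.00130208.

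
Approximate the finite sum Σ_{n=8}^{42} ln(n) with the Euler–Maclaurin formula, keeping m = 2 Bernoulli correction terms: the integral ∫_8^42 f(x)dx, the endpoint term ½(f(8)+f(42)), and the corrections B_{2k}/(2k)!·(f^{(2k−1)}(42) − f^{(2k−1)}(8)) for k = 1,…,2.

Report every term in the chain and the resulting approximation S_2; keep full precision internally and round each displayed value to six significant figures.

∫_8^42 ln(x) dx evaluates to 106.347.
½[f(8) + f(42)] = ½[2.07944 + 3.73767] = 2.90856.
So far: 109.255.
Order-1 term: 1/12 · (0.0238095 − 0.125000) = -0.00843254.
Running total after k=1: 109.247.
Order-2 term: −1/720 · (2.69949e-05 − 0.00390625) = 5.38785e-06.

S_2 ≈ 109.247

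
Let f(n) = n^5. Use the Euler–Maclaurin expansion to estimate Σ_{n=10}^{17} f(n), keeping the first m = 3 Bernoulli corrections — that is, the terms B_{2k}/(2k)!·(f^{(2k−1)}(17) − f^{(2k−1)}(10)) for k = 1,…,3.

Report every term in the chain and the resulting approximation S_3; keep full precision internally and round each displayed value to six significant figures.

Integral: ∫_10^17 x^5 dx = 3.85626e+06.
Boundary: ½(f(10) + f(17)) = ½(100000 + 1.41986e+06) = 759928.
Running total after boundary: 4.61619e+06.
Order-1 term: 1/12 · (417605 − 50000.0) = 30633.8.
Running total after k=1: 4.64682e+06.
Order-2 term: −1/720 · (17340.0 − 6000.00) = -15.7500.
Running total after k=2: 4.64681e+06.
Order-3 term: 1/30240 · (120.000 − 120.000) = 0.00000.

S_3 ≈ 4.64681e+06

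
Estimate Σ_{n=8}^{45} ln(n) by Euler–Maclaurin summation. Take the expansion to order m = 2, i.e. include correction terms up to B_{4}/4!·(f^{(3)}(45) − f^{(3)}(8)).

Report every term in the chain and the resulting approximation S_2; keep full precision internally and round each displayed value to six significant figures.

Integral: ∫_8^45 ln(x) dx = 117.664.
½[f(8) + f(45)] = ½[2.07944 + 3.80666] = 2.94305.
Integral + boundary = 120.607.
Order-1 term: 1/12 · (0.0222222 − 0.125000) = -0.00856481.
Partial sum through k=1: 120.599.
Order-2 term: −1/720 · (2.19479e-05 − 0.00390625) = 5.39486e-06.

S_2 ≈ 120.599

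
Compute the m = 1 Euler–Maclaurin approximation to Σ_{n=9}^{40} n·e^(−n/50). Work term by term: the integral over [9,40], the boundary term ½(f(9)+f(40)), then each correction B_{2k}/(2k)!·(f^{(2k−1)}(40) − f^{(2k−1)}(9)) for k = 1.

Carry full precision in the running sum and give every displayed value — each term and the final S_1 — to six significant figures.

S_1 ≈ 454.762

Integral: ∫_9^40 x·e^(−x/50) dx = 442.067.
½[f(9) + f(40)] = ½[7.51743 + 17.9732] = 12.7453.
So far: 454.812.
k=1: B_{2}/(2)! × [f^{(1)}(40) − f^{(1)}(9)] = 1/12 × (0.0898658 − 0.684922) = -0.0495880.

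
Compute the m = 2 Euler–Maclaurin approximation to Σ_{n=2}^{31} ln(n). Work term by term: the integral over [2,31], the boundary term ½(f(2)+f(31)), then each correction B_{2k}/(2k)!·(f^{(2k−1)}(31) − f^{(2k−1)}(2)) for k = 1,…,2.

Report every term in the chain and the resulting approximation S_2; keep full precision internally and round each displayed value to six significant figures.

S_2 ≈ 78.0922

Integral: ∫_2^31 ln(x) dx = 76.0673.
Boundary: ½(f(2) + f(31)) = ½(0.693147 + 3.43399) = 2.06357.
So far: 78.1309.
Correction k=1: B_{2}/2! · (f^{(1)}(31) − f^{(1)}(2)) = 1/12 · (0.0322581 − 0.500000) = -0.0389785.
After k=1: 78.0919.
Correction k=2: B_{4}/4! · (f^{(3)}(31) − f^{(3)}(2)) = −1/720 · (6.71344e-05 − 0.250000) = 0.000347129.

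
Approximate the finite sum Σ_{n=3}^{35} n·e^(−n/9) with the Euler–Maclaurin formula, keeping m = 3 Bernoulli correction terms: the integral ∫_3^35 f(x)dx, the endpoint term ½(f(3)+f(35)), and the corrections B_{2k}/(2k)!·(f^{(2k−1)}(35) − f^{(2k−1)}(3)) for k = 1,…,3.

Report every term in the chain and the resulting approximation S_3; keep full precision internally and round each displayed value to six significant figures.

S_3 ≈ 70.6683

Integral: ∫_3^35 x·e^(−x/9) dx = 69.2800.
½[f(3) + f(35)] = ½[2.14959 + 0.716383] = 1.43299.
So far: 70.7130.
k=1: B_{2}/(2)! × [f^{(1)}(35) − f^{(1)}(3)] = 1/12 × (-0.0591300 − 0.477688) = -0.0447348.
After k=1: 70.6683.
k=2: B_{4}/(4)! × [f^{(3)}(35) − f^{(3)}(3)] = −1/720 × (-0.000224615 − 0.0235895) = 3.30752e-05.
After k=2: 70.6683.
k=3: B_{6}/(6)! × [f^{(5)}(35) − f^{(5)}(3)] = 1/30240 × (3.46629e-06 − 0.000509650) = -1.67389e-08.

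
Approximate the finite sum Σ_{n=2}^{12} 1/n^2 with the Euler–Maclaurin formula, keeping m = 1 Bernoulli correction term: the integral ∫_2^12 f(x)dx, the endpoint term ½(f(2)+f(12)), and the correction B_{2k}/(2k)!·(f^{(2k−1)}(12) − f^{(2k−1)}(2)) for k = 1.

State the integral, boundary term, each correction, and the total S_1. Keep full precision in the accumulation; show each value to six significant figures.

S_1 ≈ 0.565876

∫_2^12 1/x^2 dx evaluates to 0.416667.
Endpoint term: (f(2) + f(12))/2 = (0.250000 + 0.00694444)/2 = 0.128472.
Integral + boundary = 0.545139.
Correction k=1: B_{2}/2! · (f^{(1)}(12) − f^{(1)}(2)) = 1/12 · (-0.00115741 − (-0.250000)) = 0.0207369.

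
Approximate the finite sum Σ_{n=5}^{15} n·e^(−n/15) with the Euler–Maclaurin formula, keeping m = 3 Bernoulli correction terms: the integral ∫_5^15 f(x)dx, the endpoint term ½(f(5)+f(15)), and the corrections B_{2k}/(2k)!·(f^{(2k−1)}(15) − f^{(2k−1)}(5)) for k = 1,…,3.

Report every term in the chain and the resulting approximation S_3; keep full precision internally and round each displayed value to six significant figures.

S_3 ≈ 53.9243

The integral term ∫_5^15 x·e^(−x/15) dx = 49.4136.
½[f(5) + f(15)] = ½[3.58266 + 5.51819] = 4.55042.
Running total after boundary: 53.9641.
Order-1 term: 1/12 · (0.00000 − 0.477688) = -0.0398073.
After k=1: 53.9243.
Order-2 term: −1/720 · (0.00327004 − 0.00849222) = 7.25303e-06.
After k=2: 53.9243.
Order-3 term: 1/30240 · (2.90670e-05 − 6.60506e-05) = -1.22300e-09.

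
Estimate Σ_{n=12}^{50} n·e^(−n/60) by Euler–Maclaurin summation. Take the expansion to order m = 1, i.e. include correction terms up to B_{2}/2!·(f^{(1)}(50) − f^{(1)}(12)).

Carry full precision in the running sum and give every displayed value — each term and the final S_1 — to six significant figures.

S_1 ≈ 684.297

The integral term ∫_12^50 x·e^(−x/60) dx = 668.569.
Endpoint term: (f(12) + f(50))/2 = (9.82477 + 21.7299)/2 = 15.7773.
Running total after boundary: 684.346.
k=1: B_{2}/(2)! × [f^{(1)}(50) − f^{(1)}(12)] = 1/12 × (0.0724330 − 0.654985) = -0.0485460.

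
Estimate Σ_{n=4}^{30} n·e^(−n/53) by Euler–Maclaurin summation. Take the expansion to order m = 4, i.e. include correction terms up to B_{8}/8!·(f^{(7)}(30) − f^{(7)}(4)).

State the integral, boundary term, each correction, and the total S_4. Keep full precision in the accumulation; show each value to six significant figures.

∫_4^30 x·e^(−x/53) dx evaluates to 303.768.
Boundary: ½(f(4) + f(30)) = ½(3.70922 + 17.0331) = 10.3712.
So far: 314.139.
Order-1 term: 1/12 · (0.246391 − 0.857321) = -0.0509108.
After k=1: 314.089.
Order-2 term: −1/720 · (0.000491966 − 0.000965444) = 6.57609e-07.
After k=2: 314.089.
Order-3 term: 1/30240 · (3.19052e-07 − 5.78741e-07) = -8.58760e-12.
After k=3: 314.089.
Order-4 term: −1/1209600 · (1.64815e-10 − 2.89706e-10) = 1.03250e-16.

S_4 ≈ 314.089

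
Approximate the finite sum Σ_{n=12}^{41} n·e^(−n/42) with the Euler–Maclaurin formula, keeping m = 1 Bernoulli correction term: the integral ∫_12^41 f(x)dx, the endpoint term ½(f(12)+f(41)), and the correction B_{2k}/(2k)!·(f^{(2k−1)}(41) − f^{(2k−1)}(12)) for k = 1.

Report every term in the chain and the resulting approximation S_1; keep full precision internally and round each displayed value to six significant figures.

Integral: ∫_12^41 x·e^(−x/42) dx = 391.022.
½[f(12) + f(41)] = ½[9.01773 + 15.4465] = 12.2321.
Integral + boundary = 403.254.
k=1: B_{2}/(2)! × [f^{(1)}(41) − f^{(1)}(12)] = 1/12 × (0.00897009 − 0.536769) = -0.0439833.

S_1 ≈ 403.210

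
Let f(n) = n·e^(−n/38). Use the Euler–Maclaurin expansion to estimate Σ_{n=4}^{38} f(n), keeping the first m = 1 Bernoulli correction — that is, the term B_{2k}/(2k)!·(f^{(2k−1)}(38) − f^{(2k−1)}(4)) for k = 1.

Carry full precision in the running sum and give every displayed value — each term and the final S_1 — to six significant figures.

Integral: ∫_4^38 x·e^(−x/38) dx = 374.104.
Boundary: ½(f(4) + f(38)) = ½(3.60035 + 13.9794) = 8.78988.
Running total after boundary: 382.894.
Correction k=1: B_{2}/2! · (f^{(1)}(38) − f^{(1)}(4)) = 1/12 · (0.00000 − 0.805342) = -0.0671118.

S_1 ≈ 382.827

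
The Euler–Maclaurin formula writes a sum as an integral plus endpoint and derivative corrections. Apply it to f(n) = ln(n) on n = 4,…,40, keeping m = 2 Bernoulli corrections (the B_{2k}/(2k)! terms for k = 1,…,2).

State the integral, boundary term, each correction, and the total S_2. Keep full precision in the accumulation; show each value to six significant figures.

The integral term ∫_4^40 ln(x) dx = 106.010.
½[f(4) + f(40)] = ½[1.38629 + 3.68888] = 2.53759.
Running total after boundary: 108.548.
Correction k=1: B_{2}/2! · (f^{(1)}(40) − f^{(1)}(4)) = 1/12 · (0.0250000 − 0.250000) = -0.0187500.
Partial sum through k=1: 108.529.
Correction k=2: B_{4}/4! · (f^{(3)}(40) − f^{(3)}(4)) = −1/720 · (3.12500e-05 − 0.0312500) = 4.33594e-05.

S_2 ≈ 108.529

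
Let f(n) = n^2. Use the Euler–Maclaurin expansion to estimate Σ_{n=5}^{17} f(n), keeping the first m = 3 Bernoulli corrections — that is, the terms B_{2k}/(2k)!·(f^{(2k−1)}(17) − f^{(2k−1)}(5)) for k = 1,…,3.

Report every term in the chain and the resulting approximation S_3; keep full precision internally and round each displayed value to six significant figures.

Integral: ∫_5^17 x^2 dx = 1596.00.
½[f(5) + f(17)] = ½[25.0000 + 289.000] = 157.000.
Running total after boundary: 1753.00.
Correction k=1: B_{2}/2! · (f^{(1)}(17) − f^{(1)}(5)) = 1/12 · (34.0000 − 10.0000) = 2.00000.
Running total after k=1: 1755.00.
Correction k=2: B_{4}/4! · (f^{(3)}(17) − f^{(3)}(5)) = −1/720 · (0.00000 − 0.00000) = 0.00000.
Running total after k=2: 1755.00.
Correction k=3: B_{6}/6! · (f^{(5)}(17) − f^{(5)}(5)) = 1/30240 · (0.00000 − 0.00000) = 0.00000.

S_3 ≈ 1755.00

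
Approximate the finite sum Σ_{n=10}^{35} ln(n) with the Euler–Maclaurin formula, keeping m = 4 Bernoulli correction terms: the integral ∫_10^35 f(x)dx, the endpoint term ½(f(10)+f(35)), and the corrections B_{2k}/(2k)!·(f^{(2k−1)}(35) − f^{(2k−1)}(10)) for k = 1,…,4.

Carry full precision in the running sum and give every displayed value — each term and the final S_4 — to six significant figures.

Integral: ∫_10^35 ln(x) dx = 76.4113.
Boundary: ½(f(10) + f(35)) = ½(2.30259 + 3.55535) = 2.92897.
Integral + boundary = 79.3403.
k=1: B_{2}/(2)! × [f^{(1)}(35) − f^{(1)}(10)] = 1/12 × (0.0285714 − 0.100000) = -0.00595238.
Running total after k=1: 79.3343.
k=2: B_{4}/(4)! × [f^{(3)}(35) − f^{(3)}(10)] = −1/720 × (4.66472e-05 − 0.00200000) = 2.71299e-06.
Running total after k=2: 79.3343.
k=3: B_{6}/(6)! × [f^{(5)}(35) − f^{(5)}(10)] = 1/30240 × (4.56952e-07 − 0.000240000) = -7.92140e-09.
Running total after k=3: 79.3343.
k=4: B_{8}/(8)! × [f^{(7)}(35) − f^{(7)}(10)] = −1/1209600 × (1.11907e-08 − 7.20000e-05) = 5.95146e-11.

S_4 ≈ 79.3343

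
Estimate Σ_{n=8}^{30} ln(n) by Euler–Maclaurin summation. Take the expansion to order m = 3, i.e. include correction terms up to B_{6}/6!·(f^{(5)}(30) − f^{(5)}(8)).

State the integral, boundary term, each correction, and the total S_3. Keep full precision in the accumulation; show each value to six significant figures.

∫_8^30 ln(x) dx evaluates to 63.4004.
Boundary: ½(f(8) + f(30)) = ½(2.07944 + 3.40120) = 2.74032.
Running total after boundary: 66.1407.
Order-1 term: 1/12 · (0.0333333 − 0.125000) = -0.00763889.
After k=1: 66.1331.
Order-2 term: −1/720 · (7.40741e-05 − 0.00390625) = 5.32247e-06.
After k=2: 66.1331.
Order-3 term: 1/30240 · (9.87654e-07 − 0.000732422) = -2.41876e-08.

S_3 ≈ 66.1331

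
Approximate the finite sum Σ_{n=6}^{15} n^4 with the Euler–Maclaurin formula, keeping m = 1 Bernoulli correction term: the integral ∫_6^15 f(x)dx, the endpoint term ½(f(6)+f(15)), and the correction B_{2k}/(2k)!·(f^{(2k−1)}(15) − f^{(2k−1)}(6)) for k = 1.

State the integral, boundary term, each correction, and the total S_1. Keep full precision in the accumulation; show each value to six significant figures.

∫_6^15 x^4 dx evaluates to 150320.
½[f(6) + f(15)] = ½[1296.00 + 50625.0] = 25960.5.
Integral + boundary = 176280.
Order-1 term: 1/12 · (13500.0 − 864.000) = 1053.00.

S_1 ≈ 177333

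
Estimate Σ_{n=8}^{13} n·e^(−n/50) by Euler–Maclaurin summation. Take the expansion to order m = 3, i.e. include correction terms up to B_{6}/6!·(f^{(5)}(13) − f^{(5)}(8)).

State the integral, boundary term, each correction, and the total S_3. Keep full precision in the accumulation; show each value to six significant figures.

S_3 ≈ 50.8128

Integral: ∫_8^13 x·e^(−x/50) dx = 42.4045.
½[f(8) + f(13)] = ½[6.81715 + 10.0237] = 8.42041.
Running total after boundary: 50.8249.
Correction k=1: B_{2}/2! · (f^{(1)}(13) − f^{(1)}(8)) = 1/12 · (0.570578 − 0.715801) = -0.0121019.
Running total after k=1: 50.8128.
Correction k=2: B_{4}/4! · (f^{(3)}(13) − f^{(3)}(8)) = −1/720 · (0.000845073 − 0.000968035) = 1.70782e-07.
Running total after k=2: 50.8128.
Correction k=3: B_{6}/6! · (f^{(5)}(13) − f^{(5)}(8)) = 1/30240 · (5.84766e-07 − 6.59900e-07) = -2.48461e-12.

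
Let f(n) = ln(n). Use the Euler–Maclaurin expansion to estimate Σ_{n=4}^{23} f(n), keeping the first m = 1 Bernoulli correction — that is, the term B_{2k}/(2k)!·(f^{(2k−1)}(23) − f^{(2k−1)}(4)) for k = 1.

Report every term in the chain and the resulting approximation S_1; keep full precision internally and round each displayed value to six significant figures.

∫_4^23 ln(x) dx evaluates to 47.5712.
Endpoint term: (f(4) + f(23))/2 = (1.38629 + 3.13549)/2 = 2.26089.
Integral + boundary = 49.8321.
Order-1 term: 1/12 · (0.0434783 − 0.250000) = -0.0172101.

S_1 ≈ 49.8149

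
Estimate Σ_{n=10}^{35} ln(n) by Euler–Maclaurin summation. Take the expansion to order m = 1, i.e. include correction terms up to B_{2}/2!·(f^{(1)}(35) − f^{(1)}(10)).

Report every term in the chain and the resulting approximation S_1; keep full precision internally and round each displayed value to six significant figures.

Integral: ∫_10^35 ln(x) dx = 76.4113.
Endpoint term: (f(10) + f(35))/2 = (2.30259 + 3.55535)/2 = 2.92897.
Integral + boundary = 79.3403.
k=1: B_{2}/(2)! × [f^{(1)}(35) − f^{(1)}(10)] = 1/12 × (0.0285714 − 0.100000) = -0.00595238.

S_1 ≈ 79.3343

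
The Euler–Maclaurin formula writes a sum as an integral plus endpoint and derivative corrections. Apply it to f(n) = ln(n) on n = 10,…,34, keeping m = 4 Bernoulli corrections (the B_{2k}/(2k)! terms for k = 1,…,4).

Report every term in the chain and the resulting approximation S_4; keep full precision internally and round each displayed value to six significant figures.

The integral term ∫_10^34 ln(x) dx = 72.8704.
½[f(10) + f(34)] = ½[2.30259 + 3.52636] = 2.91447.
Integral + boundary = 75.7849.
Correction k=1: B_{2}/2! · (f^{(1)}(34) − f^{(1)}(10)) = 1/12 · (0.0294118 − 0.100000) = -0.00588235.
Partial sum through k=1: 75.7790.
Correction k=2: B_{4}/4! · (f^{(3)}(34) − f^{(3)}(10)) = −1/720 · (5.08854e-05 − 0.00200000) = 2.70710e-06.
Partial sum through k=2: 75.7790.
Correction k=3: B_{6}/6! · (f^{(5)}(34) − f^{(5)}(10)) = 1/30240 · (5.28222e-07 − 0.000240000) = -7.91904e-09.
Partial sum through k=3: 75.7790.
Correction k=4: B_{8}/8! · (f^{(7)}(34) − f^{(7)}(10)) = −1/1209600 · (1.37082e-08 − 7.20000e-05) = 5.95125e-11.

S_4 ≈ 75.7790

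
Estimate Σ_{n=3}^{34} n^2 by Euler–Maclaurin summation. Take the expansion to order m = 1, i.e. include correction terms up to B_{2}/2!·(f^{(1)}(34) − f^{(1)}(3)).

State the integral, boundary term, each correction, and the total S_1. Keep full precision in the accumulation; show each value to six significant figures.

Integral: ∫_3^34 x^2 dx = 13092.3.
Boundary: ½(f(3) + f(34)) = ½(9.00000 + 1156.00) = 582.500.
Running total after boundary: 13674.8.
Order-1 term: 1/12 · (68.0000 − 6.00000) = 5.16667.

S_1 ≈ 13680.0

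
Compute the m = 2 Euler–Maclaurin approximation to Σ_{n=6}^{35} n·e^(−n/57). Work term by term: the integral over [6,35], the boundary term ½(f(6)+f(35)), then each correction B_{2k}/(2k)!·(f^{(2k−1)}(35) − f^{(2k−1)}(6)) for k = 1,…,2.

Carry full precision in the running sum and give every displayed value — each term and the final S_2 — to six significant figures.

The integral term ∫_6^35 x·e^(−x/57) dx = 394.357.
Boundary: ½(f(6) + f(35)) = ½(5.40053 + 18.9407) = 12.1706.
Running total after boundary: 406.527.
Order-1 term: 1/12 · (0.208870 − 0.805342) = -0.0497060.
Running total after k=1: 406.478.
Order-2 term: −1/720 · (0.000397413 − 0.000801944) = 5.61849e-07.

S_2 ≈ 406.478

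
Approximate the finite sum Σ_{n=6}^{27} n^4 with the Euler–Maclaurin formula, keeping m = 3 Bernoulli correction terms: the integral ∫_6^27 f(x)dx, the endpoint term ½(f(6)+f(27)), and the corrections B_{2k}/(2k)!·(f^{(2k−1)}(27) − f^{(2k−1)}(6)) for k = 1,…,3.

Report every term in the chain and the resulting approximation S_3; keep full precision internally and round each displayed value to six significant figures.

The integral term ∫_6^27 x^4 dx = 2.86823e+06.
Boundary: ½(f(6) + f(27)) = ½(1296.00 + 531441) = 266368.
So far: 3.13459e+06.
Order-1 term: 1/12 · (78732.0 − 864.000) = 6489.00.
Partial sum through k=1: 3.14108e+06.
Order-2 term: −1/720 · (648.000 − 144.000) = -0.700000.
Partial sum through k=2: 3.14108e+06.
Order-3 term: 1/30240 · (0.00000 − 0.00000) = 0.00000.

S_3 ≈ 3.14108e+06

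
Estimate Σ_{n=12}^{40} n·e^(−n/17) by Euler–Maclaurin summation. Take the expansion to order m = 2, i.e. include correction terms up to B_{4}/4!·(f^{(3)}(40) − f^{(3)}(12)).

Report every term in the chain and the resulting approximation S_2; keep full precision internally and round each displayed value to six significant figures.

S_2 ≈ 156.080

The integral term ∫_12^40 x·e^(−x/17) dx = 151.239.
Endpoint term: (f(12) + f(40))/2 = (5.92407 + 3.80356)/2 = 4.86382.
So far: 156.103.
k=1: B_{2}/(2)! × [f^{(1)}(40) − f^{(1)}(12)] = 1/12 × (-0.128650 − 0.145198) = -0.0228207.
Partial sum through k=1: 156.080.
k=2: B_{4}/(4)! × [f^{(3)}(40) − f^{(3)}(12)] = −1/720 × (0.000212900 − 0.00391884) = 5.14713e-06.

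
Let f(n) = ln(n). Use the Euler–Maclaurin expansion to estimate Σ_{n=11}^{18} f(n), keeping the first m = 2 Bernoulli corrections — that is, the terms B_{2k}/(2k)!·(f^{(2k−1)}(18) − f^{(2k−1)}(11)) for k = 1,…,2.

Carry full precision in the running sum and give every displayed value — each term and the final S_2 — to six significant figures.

S_2 ≈ 21.2910

The integral term ∫_11^18 ln(x) dx = 18.6498.
Boundary: ½(f(11) + f(18)) = ½(2.39790 + 2.89037) = 2.64413.
Integral + boundary = 21.2940.
Correction k=1: B_{2}/2! · (f^{(1)}(18) − f^{(1)}(11)) = 1/12 · (0.0555556 − 0.0909091) = -0.00294613.
Partial sum through k=1: 21.2910.
Correction k=2: B_{4}/4! · (f^{(3)}(18) − f^{(3)}(11)) = −1/720 · (0.000342936 − 0.00150263) = 1.61069e-06.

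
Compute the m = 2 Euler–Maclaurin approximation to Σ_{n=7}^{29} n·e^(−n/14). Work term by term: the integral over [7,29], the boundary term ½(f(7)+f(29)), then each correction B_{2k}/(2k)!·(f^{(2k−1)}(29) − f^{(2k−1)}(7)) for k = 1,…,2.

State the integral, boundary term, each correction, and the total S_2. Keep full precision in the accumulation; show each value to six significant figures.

S_2 ≈ 106.378

Integral: ∫_7^29 x·e^(−x/14) dx = 102.465.
½[f(7) + f(29)] = ½[4.24571 + 3.65416] = 3.94994.
Running total after boundary: 106.415.
Order-1 term: 1/12 · (-0.135006 − 0.303265) = -0.0365226.
Partial sum through k=1: 106.378.
Order-2 term: −1/720 · (0.000596966 − 0.00773636) = 9.91583e-06.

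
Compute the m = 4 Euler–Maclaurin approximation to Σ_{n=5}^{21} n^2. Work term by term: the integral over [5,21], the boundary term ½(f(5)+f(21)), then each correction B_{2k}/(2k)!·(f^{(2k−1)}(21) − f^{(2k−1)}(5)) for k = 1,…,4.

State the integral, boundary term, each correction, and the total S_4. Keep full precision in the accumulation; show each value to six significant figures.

S_4 ≈ 3281.00

∫_5^21 x^2 dx evaluates to 3045.33.
Endpoint term: (f(5) + f(21))/2 = (25.0000 + 441.000)/2 = 233.000.
Integral + boundary = 3278.33.
Correction k=1: B_{2}/2! · (f^{(1)}(21) − f^{(1)}(5)) = 1/12 · (42.0000 − 10.0000) = 2.66667.
Partial sum through k=1: 3281.00.
Correction k=2: B_{4}/4! · (f^{(3)}(21) − f^{(3)}(5)) = −1/720 · (0.00000 − 0.00000) = 0.00000.
Partial sum through k=2: 3281.00.
Correction k=3: B_{6}/6! · (f^{(5)}(21) − f^{(5)}(5)) = 1/30240 · (0.00000 − 0.00000) = 0.00000.
Partial sum through k=3: 3281.00.
Correction k=4: B_{8}/8! · (f^{(7)}(21) − f^{(7)}(5)) = −1/1209600 · (0.00000 − 0.00000) = 0.00000.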